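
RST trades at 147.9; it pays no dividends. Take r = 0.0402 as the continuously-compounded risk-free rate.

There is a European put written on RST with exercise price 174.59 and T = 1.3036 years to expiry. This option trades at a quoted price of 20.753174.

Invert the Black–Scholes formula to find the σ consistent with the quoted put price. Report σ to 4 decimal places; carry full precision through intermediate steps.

At σ = 0.1302 the Black–Scholes value reproduces the quote:
σ√T = 0.1302·√1.3036 = 0.148656
d₁ = (ln(S/K) + (r+σ²/2)T) / (σ√T) = (ln(147.9/174.59) + (0.0402+0.1302²/2)·1.3036) / 0.148656 = (-0.165904 + 0.063454) / 0.148656 = -0.689173
d₂ = d₁ − σ√T = -0.689173 − 0.148656 = -0.837830
e^{−rT} = 0.948945
N(−d₁) = 0.754643,  N(−d₂) = 0.798937
V = K·e^{−rT}·N(−d₂) − S·N(−d₁) = 132.364865 − 111.611691 = 20.753174 (the observed quote) — the price is monotone increasing in volatility, hence this σ is the only solution

sigma = 0.1302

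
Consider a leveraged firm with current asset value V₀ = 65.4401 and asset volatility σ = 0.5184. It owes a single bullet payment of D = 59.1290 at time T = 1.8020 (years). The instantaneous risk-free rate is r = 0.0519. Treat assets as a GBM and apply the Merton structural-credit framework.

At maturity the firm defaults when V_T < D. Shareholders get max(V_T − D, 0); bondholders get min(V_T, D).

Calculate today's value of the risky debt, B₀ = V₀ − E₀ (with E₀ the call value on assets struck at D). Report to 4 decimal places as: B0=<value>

B0=42.8092

Work the structural quantities from V₀ = 65.4401 against face 59.1290:
d₁ = [ln(V₀/D) + (r + σ²/2)T] / (σ√T)
   = [ln(65.4401/59.1290) + (0.0519 + 0.5·0.5184²)·1.8020] / (0.5184·√1.8020)
   = [0.101414 + 0.335657] / 0.695893 = 0.628072
d₂ = d₁ − σ√T = 0.628072 − 0.695893 = -0.067821
N(d₁) = 0.735022,  N(d₂) = 0.472964,  e^(−rT) = 0.910716
E₀ = V₀·N(d₁) − D·e^(−rT)·N(d₂)
   = 65.4401·0.735022 − 59.1290·0.910716·0.472964 = 22.630890
B₀ = V₀ − E₀ = 65.4401 − 22.630890 = 42.809210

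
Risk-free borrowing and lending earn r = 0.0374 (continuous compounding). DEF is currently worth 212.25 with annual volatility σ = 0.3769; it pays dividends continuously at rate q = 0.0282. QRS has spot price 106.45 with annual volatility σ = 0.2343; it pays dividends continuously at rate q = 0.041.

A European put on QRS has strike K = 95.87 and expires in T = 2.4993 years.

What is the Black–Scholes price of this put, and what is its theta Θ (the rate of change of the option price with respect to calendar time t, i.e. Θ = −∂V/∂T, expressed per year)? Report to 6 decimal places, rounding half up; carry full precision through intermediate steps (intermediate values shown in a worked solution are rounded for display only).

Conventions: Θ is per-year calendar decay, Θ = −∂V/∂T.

σ√T = 0.2343·√2.4993 = 0.370409
d₁ = (ln(S/K) + (r−q+σ²/2)T) / (σ√T) = (ln(106.45/95.87) + (0.0374−0.041+0.2343²/2)·2.4993) / 0.370409 = (0.104682 + 0.059604) / 0.370409 = 0.443527
d₂ = d₁ − σ√T = 0.443527 − 0.370409 = 0.073118
e^{−rT} = 0.910762
e^{−qT} = 0.902604
N(−d₁) = 0.328692,  N(−d₂) = 0.470856
Put price V = K·e^{−rT}·N(−d₂) − S·e^{−qT}·N(−d₁) = 41.112693 − 31.581496 = 9.531198
φ(d₁) = (1/√(2π))·e^{−d₁²/2} = 0.361571
Θ = −S·e^{−qT}·φ(d₁)·σ/(2√T) − q·S·e^{−qT}·N(−d₁) + r·K·e^{−rT}·N(−d₂) = −2.574363 − 1.294841 + 1.537615 = -2.331590

price = 9.531198
Θ = -2.331590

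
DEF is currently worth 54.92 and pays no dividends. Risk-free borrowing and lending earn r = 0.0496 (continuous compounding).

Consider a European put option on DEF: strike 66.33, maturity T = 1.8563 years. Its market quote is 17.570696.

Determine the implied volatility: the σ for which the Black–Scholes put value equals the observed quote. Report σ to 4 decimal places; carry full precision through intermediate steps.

At σ = 0.4744 the Black–Scholes value reproduces the quote:
σ√T = 0.4744·√1.8563 = 0.646352
d₁ = (ln(S/K) + (r+σ²/2)T) / (σ√T) = (ln(54.92/66.33) + (0.0496+0.4744²/2)·1.8563) / 0.646352 = (-0.188765 + 0.300958) / 0.646352 = 0.173579
d₂ = d₁ − σ√T = 0.173579 − 0.646352 = -0.472773
e^{−rT} = 0.912039
N(−d₁) = 0.431098,  N(−d₂) = 0.681812
V = K·e^{−rT}·N(−d₂) − S·N(−d₁) = 41.246612 − 23.675916 = 17.570696 (the observed quote) — the price is monotone increasing in volatility, hence this σ is the only solution

sigma = 0.4744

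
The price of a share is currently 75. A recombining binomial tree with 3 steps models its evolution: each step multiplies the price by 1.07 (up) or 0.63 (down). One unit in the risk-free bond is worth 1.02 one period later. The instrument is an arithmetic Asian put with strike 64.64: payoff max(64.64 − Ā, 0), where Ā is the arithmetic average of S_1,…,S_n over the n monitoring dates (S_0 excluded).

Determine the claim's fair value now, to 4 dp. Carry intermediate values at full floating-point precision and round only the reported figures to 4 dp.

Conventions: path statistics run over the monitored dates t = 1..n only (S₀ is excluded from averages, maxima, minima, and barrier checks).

Under the martingale measure an up-move has probability p* = 0.8864; value the claim as the probability-weighted average of per-path payoffs, discounted 3 periods at R = 1.02.
Enumerate all 2^3 = 8 price paths (U = up ×1.07, D = down ×0.63); each path with k up-moves has probability p*^k·(1−p*)^(3−k).
DDD: Ā=31.9237, payoff=32.7163, prob=0.001467
UDD: Ā=54.2196, payoff=10.4204, prob=0.011446
DUD: Ā=43.2196, payoff=21.4204, prob=0.011446
UUD: Ā=73.4047, payoff=0.0000, prob=0.089277
DDU: Ā=36.2896, payoff=28.3504, prob=0.011446
UDU: Ā=61.6347, payoff=3.0053, prob=0.089277
DUU: Ā=50.6347, payoff=14.0053, prob=0.089277
UUU: Ā=85.9986, payoff=0.0000, prob=0.696363
Price = Σ prob·payoff / R^3 = 2.255612 / 1.061208 = 2.1255

price = 2.1255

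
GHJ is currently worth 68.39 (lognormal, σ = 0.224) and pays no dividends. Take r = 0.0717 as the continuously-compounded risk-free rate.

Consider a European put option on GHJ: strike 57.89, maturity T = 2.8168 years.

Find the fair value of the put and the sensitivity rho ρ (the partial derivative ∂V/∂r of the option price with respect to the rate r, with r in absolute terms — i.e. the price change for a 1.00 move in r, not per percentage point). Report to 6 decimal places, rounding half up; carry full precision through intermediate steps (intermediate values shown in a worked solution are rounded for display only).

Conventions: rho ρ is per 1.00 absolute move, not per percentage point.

price = 1.827923
ρ = -28.514573

σ√T = 0.224·√2.8168 = 0.375946
d₁ = (ln(S/K) + (r+σ²/2)T) / (σ√T) = (ln(68.39/57.89) + (0.0717+0.224²/2)·2.8168) / 0.375946 = (0.166682 + 0.272632) / 0.375946 = 1.168556
d₂ = d₁ − σ√T = 1.168556 − 0.375946 = 0.792609
e^{−rT} = 0.817124
N(−d₁) = 0.121291,  N(−d₂) = 0.214003
Put price V = K·e^{−rT}·N(−d₂) − S·N(−d₁) = 10.123038 − 8.295115 = 1.827923
ρ = −K·T·e^{−rT}·N(−d₂) = -28.514573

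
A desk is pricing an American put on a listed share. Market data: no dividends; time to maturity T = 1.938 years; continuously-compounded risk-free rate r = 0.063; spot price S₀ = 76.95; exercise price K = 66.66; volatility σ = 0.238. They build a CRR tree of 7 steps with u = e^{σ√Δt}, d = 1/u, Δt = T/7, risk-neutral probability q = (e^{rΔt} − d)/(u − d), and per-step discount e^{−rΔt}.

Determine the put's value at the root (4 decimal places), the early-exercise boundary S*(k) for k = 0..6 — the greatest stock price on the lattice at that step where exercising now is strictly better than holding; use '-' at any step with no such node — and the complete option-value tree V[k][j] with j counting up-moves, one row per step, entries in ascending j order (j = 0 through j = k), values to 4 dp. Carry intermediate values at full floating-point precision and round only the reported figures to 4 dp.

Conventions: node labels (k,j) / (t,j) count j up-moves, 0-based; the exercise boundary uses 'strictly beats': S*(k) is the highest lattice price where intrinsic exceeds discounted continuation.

Δt=0.27686, u=1.13341, d=0.88229, q=0.53880, disc=e^(-rΔt)=0.98271
k=7 terminal: V=max(K-S,0) → 34.6338 25.5188 13.8094 0.0000 0.0000 0.0000 0.0000 0.0000
k=6: j=0 S=36.2987 intr=30.3613 cont=29.2087 V=30.3613[EX]; j=1 S=46.6298 intr=20.0302 cont=18.8776 V=20.0302[EX]; j=2 S=59.9013 intr=6.7587 cont=6.2588 V=6.7587[EX]; j=3 S=76.9500 intr=0.0000 cont=0.0000 V=0.0000[hold]; j=4 S=98.8510 intr=0.0000 cont=0.0000 V=0.0000[hold]; j=5 S=126.9854 intr=0.0000 cont=0.0000 V=0.0000[hold]; j=6 S=163.1271 intr=0.0000 cont=0.0000 V=0.0000[hold]  S*(6)=59.9013
k=5: j=0 S=41.1412 intr=25.5188 cont=24.3662 V=25.5188[EX]; j=1 S=52.8506 intr=13.8094 cont=12.6568 V=13.8094[EX]; j=2 S=67.8926 intr=0.0000 cont=3.0632 V=3.0632[hold]; j=3 S=87.2157 intr=0.0000 cont=0.0000 V=0.0000[hold]; j=4 S=112.0385 intr=0.0000 cont=0.0000 V=0.0000[hold]; j=5 S=143.9262 intr=0.0000 cont=0.0000 V=0.0000[hold]  S*(5)=52.8506
k=4: j=0 S=46.6298 intr=20.0302 cont=18.8776 V=20.0302[EX]; j=1 S=59.9013 intr=6.7587 cont=7.8807 V=7.8807[hold]; j=2 S=76.9500 intr=0.0000 cont=1.3883 V=1.3883[hold]; j=3 S=98.8510 intr=0.0000 cont=0.0000 V=0.0000[hold]; j=4 S=126.9854 intr=0.0000 cont=0.0000 V=0.0000[hold]  S*(4)=46.6298
k=3: j=0 S=52.8506 intr=13.8094 cont=13.2509 V=13.8094[EX]; j=1 S=67.8926 intr=0.0000 cont=4.3068 V=4.3068[hold]; j=2 S=87.2157 intr=0.0000 cont=0.6292 V=0.6292[hold]; j=3 S=112.0385 intr=0.0000 cont=0.0000 V=0.0000[hold]  S*(3)=52.8506
k=2: j=0 S=59.9013 intr=6.7587 cont=8.5391 V=8.5391[hold]; j=1 S=76.9500 intr=0.0000 cont=2.2851 V=2.2851[hold]; j=2 S=98.8510 intr=0.0000 cont=0.2852 V=0.2852[hold]  S*(2)=-
k=1: j=0 S=67.8926 intr=0.0000 cont=5.0801 V=5.0801[hold]; j=1 S=87.2157 intr=0.0000 cont=1.1867 V=1.1867[hold]  S*(1)=-
k=0: j=0 S=76.9500 intr=0.0000 cont=2.9307 V=2.9307[hold]  S*(0)=-

price = 2.9307
boundary = - - - 52.8506 46.6298 52.8506 59.9013
tree:
2.9307
5.0801 1.1867
8.5391 2.2851 0.2852
13.8094 4.3068 0.6292 0.0000
20.0302 7.8807 1.3883 0.0000 0.0000
25.5188 13.8094 3.0632 0.0000 0.0000 0.0000
30.3613 20.0302 6.7587 0.0000 0.0000 0.0000 0.0000
34.6338 25.5188 13.8094 0.0000 0.0000 0.0000 0.0000 0.0000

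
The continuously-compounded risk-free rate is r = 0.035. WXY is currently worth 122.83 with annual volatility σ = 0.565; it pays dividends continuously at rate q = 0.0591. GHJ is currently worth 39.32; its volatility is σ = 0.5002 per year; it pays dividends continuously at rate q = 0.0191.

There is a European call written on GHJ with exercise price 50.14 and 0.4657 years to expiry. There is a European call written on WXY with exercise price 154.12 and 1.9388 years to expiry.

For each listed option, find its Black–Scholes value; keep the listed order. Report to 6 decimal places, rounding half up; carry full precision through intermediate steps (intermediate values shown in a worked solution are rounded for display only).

price(GHJ call K=50.14) = 2.155526
price(WXY call K=154.12) = 23.734881

[GHJ call K=50.14]
σ√T = 0.5002·√0.4657 = 0.341348
d₁ = (ln(S/K) + (r−q+σ²/2)T) / (σ√T) = (ln(39.32/50.14) + (0.035−0.0191+0.5002²/2)·0.4657) / 0.341348 = (-0.243086 + 0.065664) / 0.341348 = -0.519770
d₂ = d₁ − σ√T = -0.519770 − 0.341348 = -0.861117
e^{−rT} = 0.983833
e^{−qT} = 0.991145
N(d₁) = 0.301612,  N(d₂) = 0.194587
price = S·e^{−qT}·N(d₁) − K·e^{−rT}·N(d₂) = 11.754367 − 9.598842 = 2.155526
[WXY call K=154.12]
σ√T = 0.565·√1.9388 = 0.786711
d₁ = (ln(S/K) + (r−q+σ²/2)T) / (σ√T) = (ln(122.83/154.12) + (0.035−0.0591+0.565²/2)·1.9388) / 0.786711 = (-0.226930 + 0.262732) / 0.786711 = 0.045508
d₂ = d₁ − σ√T = 0.045508 − 0.786711 = -0.741203
e^{−rT} = 0.934393
e^{−qT} = 0.891738
N(d₁) = 0.518149,  N(d₂) = 0.229285
price = S·e^{−qT}·N(d₁) − K·e^{−rT}·N(d₂) = 56.753945 − 33.019064 = 23.734881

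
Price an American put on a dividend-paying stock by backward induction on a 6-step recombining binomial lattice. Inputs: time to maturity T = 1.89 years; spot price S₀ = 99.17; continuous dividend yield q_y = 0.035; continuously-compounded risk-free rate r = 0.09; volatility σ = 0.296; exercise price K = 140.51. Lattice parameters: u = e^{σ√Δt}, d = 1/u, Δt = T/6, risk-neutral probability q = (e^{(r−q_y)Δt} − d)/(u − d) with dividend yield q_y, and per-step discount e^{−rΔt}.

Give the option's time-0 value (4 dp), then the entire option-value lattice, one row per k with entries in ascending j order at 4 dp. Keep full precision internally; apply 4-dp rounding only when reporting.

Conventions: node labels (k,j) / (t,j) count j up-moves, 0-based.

price = 41.3400
tree:
41.3400
56.5193 27.0920
69.3752 41.3400 14.9778
80.2634 56.5193 25.4470 5.7991
89.4849 69.3752 41.3400 11.6655 0.5098
97.2950 80.2634 56.5193 23.4174 1.0724 0.0000
103.9096 89.4849 69.3752 41.3400 2.2557 0.0000 0.0000

Δt=0.31500, u=1.18073, d=0.84694, q=0.51092, disc=e^(-rΔt)=0.97205
k=6 terminal: V=max(K-S,0) → 103.9096 89.4849 69.3752 41.3400 2.2557 0.0000 0.0000
k=5: j=0 S=43.2150 intr=97.2950 cont=93.8413 V=97.2950[EX]; j=1 S=60.2466 intr=80.2634 cont=76.9964 V=80.2634[EX]; j=2 S=83.9907 intr=56.5193 cont=53.5127 V=56.5193[EX]; j=3 S=117.0926 intr=23.4174 cont=20.7737 V=23.4174[EX]; j=4 S=163.2405 intr=0.0000 cont=1.0724 V=1.0724[hold]; j=5 S=227.5758 intr=0.0000 cont=0.0000 V=0.0000[hold]
k=4: j=0 S=51.0251 intr=89.4849 cont=86.1169 V=89.4849[EX]; j=1 S=71.1348 intr=69.3752 cont=66.2277 V=69.3752[EX]; j=2 S=99.1700 intr=41.3400 cont=38.4998 V=41.3400[EX]; j=3 S=138.2543 intr=2.2557 cont=11.6655 V=11.6655[hold]; j=4 S=192.7423 intr=0.0000 cont=0.5098 V=0.5098[hold]
k=3: j=0 S=60.2466 intr=80.2634 cont=76.9964 V=80.2634[EX]; j=1 S=83.9907 intr=56.5193 cont=53.5127 V=56.5193[EX]; j=2 S=117.0926 intr=23.4174 cont=25.4470 V=25.4470[hold]; j=3 S=163.2405 intr=0.0000 cont=5.7991 V=5.7991[hold]
k=2: j=0 S=71.1348 intr=69.3752 cont=66.2277 V=69.3752[EX]; j=1 S=99.1700 intr=41.3400 cont=39.5078 V=41.3400[EX]; j=2 S=138.2543 intr=2.2557 cont=14.9778 V=14.9778[hold]
k=1: j=0 S=83.9907 intr=56.5193 cont=53.5127 V=56.5193[EX]; j=1 S=117.0926 intr=23.4174 cont=27.0920 V=27.0920[hold]
k=0: j=0 S=99.1700 intr=41.3400 cont=40.3248 V=41.3400[EX]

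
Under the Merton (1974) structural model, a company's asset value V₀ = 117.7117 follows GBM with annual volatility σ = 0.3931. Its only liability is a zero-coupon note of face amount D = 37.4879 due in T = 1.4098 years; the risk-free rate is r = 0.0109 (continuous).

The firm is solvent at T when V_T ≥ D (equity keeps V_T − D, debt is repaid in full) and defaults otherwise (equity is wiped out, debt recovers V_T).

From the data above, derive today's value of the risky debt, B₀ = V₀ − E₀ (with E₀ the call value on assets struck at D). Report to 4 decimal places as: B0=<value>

B0=36.8530

Apply the equity-as-call identities (strike 37.4879, horizon 1.4098 years):
d₁ = [ln(V₀/D) + (r + σ²/2)T] / (σ√T)
   = [ln(117.7117/37.4879) + (0.0109 + 0.5·0.3931²)·1.4098] / (0.3931·√1.4098)
   = [1.144220 + 0.124293] / 0.466747 = 2.717774
d₂ = d₁ − σ√T = 2.717774 − 0.466747 = 2.251027
N(d₁) = 0.996714,  N(d₂) = 0.987808,  e^(−rT) = 0.984751
E₀ = V₀·N(d₁) − D·e^(−rT)·N(d₂)
   = 117.7117·0.996714 − 37.4879·0.984751·0.987808 = 80.858729
B₀ = V₀ − E₀ = 117.7117 − 80.858729 = 36.852971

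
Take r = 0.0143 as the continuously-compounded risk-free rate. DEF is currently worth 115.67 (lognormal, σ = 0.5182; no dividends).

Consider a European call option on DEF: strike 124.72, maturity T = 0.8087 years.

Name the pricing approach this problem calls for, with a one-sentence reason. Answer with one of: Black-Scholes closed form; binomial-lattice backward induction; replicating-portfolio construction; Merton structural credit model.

framework: Black-Scholes closed form

Key observation: everything needed for the exact continuous-time valuation of the European call on DEF (strike 124.72) is given, and no feature rules the closed form out.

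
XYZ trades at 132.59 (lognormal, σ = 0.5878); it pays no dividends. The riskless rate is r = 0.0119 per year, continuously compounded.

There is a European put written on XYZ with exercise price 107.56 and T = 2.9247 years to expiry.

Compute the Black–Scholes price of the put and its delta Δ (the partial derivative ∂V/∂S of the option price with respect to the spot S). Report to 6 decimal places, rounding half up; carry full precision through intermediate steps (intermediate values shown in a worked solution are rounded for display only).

price = 32.356438
Δ = -0.228026

σ√T = 0.5878·√2.9247 = 1.005241
d₁ = (ln(S/K) + (r+σ²/2)T) / (σ√T) = (ln(132.59/107.56) + (0.0119+0.5878²/2)·2.9247) / 1.005241 = (0.209213 + 0.540059) / 1.005241 = 0.745365
d₂ = d₁ − σ√T = 0.745365 − 1.005241 = -0.259876
e^{−rT} = 0.965795
N(−d₁) = 0.228026,  N(−d₂) = 0.602520
Put price V = K·e^{−rT}·N(−d₂) − S·N(−d₁) = 62.590343 − 30.233905 = 32.356438
Δ = −N(−d₁) = -0.228026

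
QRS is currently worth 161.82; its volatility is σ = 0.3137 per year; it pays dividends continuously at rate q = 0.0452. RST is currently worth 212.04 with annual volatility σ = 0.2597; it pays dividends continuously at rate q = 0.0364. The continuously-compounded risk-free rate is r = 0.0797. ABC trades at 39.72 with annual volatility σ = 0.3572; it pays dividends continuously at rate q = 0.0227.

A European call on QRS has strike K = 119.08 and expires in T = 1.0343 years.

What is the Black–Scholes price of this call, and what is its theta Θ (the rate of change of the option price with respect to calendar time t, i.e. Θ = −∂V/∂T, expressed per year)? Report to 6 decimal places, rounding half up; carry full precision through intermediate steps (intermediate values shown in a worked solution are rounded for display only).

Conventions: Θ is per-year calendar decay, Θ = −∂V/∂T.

price = 47.750124
Θ = -5.386972

σ√T = 0.3137·√1.0343 = 0.319035
d₁ = (ln(S/K) + (r−q+σ²/2)T) / (σ√T) = (ln(161.82/119.08) + (0.0797−0.0452+0.3137²/2)·1.0343) / 0.319035 = (0.306689 + 0.086575) / 0.319035 = 1.232669
d₂ = d₁ − σ√T = 1.232669 − 0.319035 = 0.913634
e^{−rT} = 0.920872
e^{−qT} = 0.954326
N(d₁) = 0.891150,  N(d₂) = 0.819545
Call price V = S·e^{−qT}·N(d₁) − K·e^{−rT}·N(d₂) = 137.619423 − 89.869298 = 47.750124
φ(d₁) = (1/√(2π))·e^{−d₁²/2} = 0.186621
Θ = −S·e^{−qT}·φ(d₁)·σ/(2√T) + q·S·e^{−qT}·N(d₁) − r·K·e^{−rT}·N(d₂) = −4.444787 + 6.220398 − 7.162583 = -5.386972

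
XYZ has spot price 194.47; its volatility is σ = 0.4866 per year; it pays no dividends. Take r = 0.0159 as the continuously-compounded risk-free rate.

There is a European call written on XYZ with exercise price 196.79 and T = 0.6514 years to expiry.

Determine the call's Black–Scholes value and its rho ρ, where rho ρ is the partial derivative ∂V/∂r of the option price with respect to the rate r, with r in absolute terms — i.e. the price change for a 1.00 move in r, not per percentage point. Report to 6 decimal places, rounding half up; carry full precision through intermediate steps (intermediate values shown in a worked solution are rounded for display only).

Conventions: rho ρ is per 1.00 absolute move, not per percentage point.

σ√T = 0.4866·√0.6514 = 0.392732
d₁ = (ln(S/K) + (r+σ²/2)T) / (σ√T) = (ln(194.47/196.79) + (0.0159+0.4866²/2)·0.6514) / 0.392732 = (-0.011859 + 0.087476) / 0.392732 = 0.192541
d₂ = d₁ − σ√T = 0.192541 − 0.392732 = -0.200190
e^{−rT} = 0.989696
N(d₁) = 0.576341,  N(d₂) = 0.420666
Call price V = S·N(d₁) − K·e^{−rT}·N(d₂) = 112.081018 − 81.929855 = 30.151163
ρ = K·T·e^{−rT}·N(d₂) = 53.369108

price = 30.151163
ρ = 53.369108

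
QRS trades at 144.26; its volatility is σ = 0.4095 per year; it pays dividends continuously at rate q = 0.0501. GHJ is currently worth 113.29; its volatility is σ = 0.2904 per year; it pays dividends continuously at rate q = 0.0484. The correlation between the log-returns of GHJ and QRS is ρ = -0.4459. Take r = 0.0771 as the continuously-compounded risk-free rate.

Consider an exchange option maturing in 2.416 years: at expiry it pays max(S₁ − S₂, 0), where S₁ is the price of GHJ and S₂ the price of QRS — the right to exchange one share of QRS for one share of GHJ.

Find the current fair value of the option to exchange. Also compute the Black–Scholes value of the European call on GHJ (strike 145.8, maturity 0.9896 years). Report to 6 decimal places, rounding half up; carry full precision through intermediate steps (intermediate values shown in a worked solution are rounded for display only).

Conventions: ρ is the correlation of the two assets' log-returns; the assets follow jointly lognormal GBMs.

exchange price = 28.646639
price(GHJ call K=145.8) = 4.355804

σ_eff = √(σ₁² + σ₂² − 2ρσ₁σ₂) = √(0.2904² + 0.4095² − 2·-0.4459·0.2904·0.4095) = 0.598393
d₁ = (ln(S₁/S₂) + (q₂ − q₁ + σ_eff²/2)T) / (σ_eff√T) = (ln(113.29/144.26) + (0.0501 − 0.0484 + 0.179037)·2.416) / 0.930111 = 0.209646
d₂ = d₁ − σ_eff√T = 0.209646 − 0.930111 = -0.720465
N(d₁) = 0.583028,  N(d₂) = 0.235619
V = S₁·e^{−q₁T}·N(d₁) − S₂·e^{−q₂T}·N(d₂) = 58.762078 − 30.115439 = 28.646639
[vanilla: GHJ call K=145.8]
σ√T = 0.2904·√0.9896 = 0.288886
d₁ = (ln(S/K) + (r−q+σ²/2)T) / (σ√T) = (ln(113.29/145.8) + (0.0771−0.0484+0.2904²/2)·0.9896) / 0.288886 = (-0.252285 + 0.070129) / 0.288886 = -0.630546
d₂ = d₁ − σ√T = -0.630546 − 0.288886 = -0.919432
e^{−rT} = 0.926540
e^{−qT} = 0.953232
N(d₁) = 0.264169,  N(d₂) = 0.178935
price = S·e^{−qT}·N(d₁) − K·e^{−rT}·N(d₂) = 28.528031 − 24.172227 = 4.355804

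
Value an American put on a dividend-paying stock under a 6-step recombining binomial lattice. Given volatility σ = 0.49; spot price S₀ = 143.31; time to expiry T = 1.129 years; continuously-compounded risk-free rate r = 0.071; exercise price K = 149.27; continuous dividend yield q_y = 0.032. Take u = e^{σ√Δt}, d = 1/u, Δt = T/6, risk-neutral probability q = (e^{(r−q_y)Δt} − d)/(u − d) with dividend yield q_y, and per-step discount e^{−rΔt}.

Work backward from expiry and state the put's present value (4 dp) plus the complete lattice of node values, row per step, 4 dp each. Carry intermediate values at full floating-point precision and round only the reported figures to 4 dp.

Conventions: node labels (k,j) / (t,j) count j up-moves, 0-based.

price = 29.2067
tree:
29.2067
41.2964 16.1017
56.3383 25.1347 6.1443
73.5266 38.1356 10.8601 0.8805
88.0302 55.5882 19.1004 1.6655 0.0000
99.7565 73.5266 33.4014 3.1507 0.0000 0.0000
109.2375 88.0302 55.5882 5.9600 0.0000 0.0000 0.0000

params: Δt=0.18817 u=1.23683 d=0.80852 q=0.46426 e^(-rΔt)=0.98673
t_6 payoffs: 109.2375 88.0302 55.5882 5.9600 0.0000 0.0000 0.0000
k=5: node(5,0) S=49.5135 payoff=99.7565 vs cont=98.0728 → 99.7565 [stop]  node(5,1) S=75.7434 payoff=73.5266 vs cont=72.0004 → 73.5266 [stop]  node(5,2) S=115.8686 payoff=33.4014 vs cont=32.1160 → 33.4014 [stop]  node(5,3) S=177.2504 payoff=0.0000 vs cont=3.1507 → 3.1507 [wait]  node(5,4) S=271.1492 payoff=0.0000 vs cont=0.0000 → 0.0000 [wait]  node(5,5) S=414.7913 payoff=0.0000 vs cont=0.0000 → 0.0000 [wait]
k=4: node(4,0) S=61.2398 payoff=88.0302 vs cont=86.4168 → 88.0302 [stop]  node(4,1) S=93.6818 payoff=55.5882 vs cont=54.1696 → 55.5882 [stop]  node(4,2) S=143.3100 payoff=5.9600 vs cont=19.1004 → 19.1004 [wait]  node(4,3) S=219.2289 payoff=0.0000 vs cont=1.6655 → 1.6655 [wait]  node(4,4) S=335.3660 payoff=0.0000 vs cont=0.0000 → 0.0000 [wait]
k=3: node(3,0) S=75.7434 payoff=73.5266 vs cont=72.0004 → 73.5266 [stop]  node(3,1) S=115.8686 payoff=33.4014 vs cont=38.1356 → 38.1356 [wait]  node(3,2) S=177.2504 payoff=0.0000 vs cont=10.8601 → 10.8601 [wait]  node(3,3) S=271.1492 payoff=0.0000 vs cont=0.8805 → 0.8805 [wait]
k=2: node(2,0) S=93.6818 payoff=55.5882 vs cont=56.3383 → 56.3383 [wait]  node(2,1) S=143.3100 payoff=5.9600 vs cont=25.1347 → 25.1347 [wait]  node(2,2) S=219.2289 payoff=0.0000 vs cont=6.1443 → 6.1443 [wait]
k=1: node(1,0) S=115.8686 payoff=33.4014 vs cont=41.2964 → 41.2964 [wait]  node(1,1) S=177.2504 payoff=0.0000 vs cont=16.1017 → 16.1017 [wait]
k=0: node(0,0) S=143.3100 payoff=5.9600 vs cont=29.2067 → 29.2067 [wait]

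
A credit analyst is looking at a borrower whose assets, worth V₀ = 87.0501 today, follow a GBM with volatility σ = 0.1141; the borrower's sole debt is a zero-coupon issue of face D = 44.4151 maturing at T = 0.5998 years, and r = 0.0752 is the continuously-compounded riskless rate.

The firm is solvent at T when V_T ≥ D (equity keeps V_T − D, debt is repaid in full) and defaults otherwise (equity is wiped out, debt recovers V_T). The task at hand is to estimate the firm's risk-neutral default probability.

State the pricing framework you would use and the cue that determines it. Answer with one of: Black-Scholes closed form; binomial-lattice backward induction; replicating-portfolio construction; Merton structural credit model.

Key observation: the asked-for credit quantity lives on the firm's capital structure — asset value, asset volatility, debt face 44.4151 — which is the structural model's domain.

framework: Merton structural credit model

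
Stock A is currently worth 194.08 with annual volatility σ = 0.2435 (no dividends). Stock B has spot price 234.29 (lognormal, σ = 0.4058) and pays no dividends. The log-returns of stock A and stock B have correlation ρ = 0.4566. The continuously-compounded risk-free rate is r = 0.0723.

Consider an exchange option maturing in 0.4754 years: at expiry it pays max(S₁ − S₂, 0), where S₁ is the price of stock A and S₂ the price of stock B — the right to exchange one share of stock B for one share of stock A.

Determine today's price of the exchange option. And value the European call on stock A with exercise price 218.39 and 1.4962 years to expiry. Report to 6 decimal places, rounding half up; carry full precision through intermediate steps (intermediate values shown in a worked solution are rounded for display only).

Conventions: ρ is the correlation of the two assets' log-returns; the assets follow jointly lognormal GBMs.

σ_eff = √(σ₁² + σ₂² − 2ρσ₁σ₂) = √(0.2435² + 0.4058² − 2·0.4566·0.2435·0.4058) = 0.365692
d₁ = (ln(S₁/S₂) + (q₂ − q₁ + σ_eff²/2)T) / (σ_eff√T) = (ln(194.08/234.29) + (0.0 − 0.0 + 0.066865)·0.4754) / 0.252142 = -0.620688
d₂ = d₁ − σ_eff√T = -0.620688 − 0.252142 = -0.872830
N(d₁) = 0.267402,  N(d₂) = 0.191378
V = S₁·e^{−q₁T}·N(d₁) − S₂·e^{−q₂T}·N(d₂) = 51.897444 − 44.837910 = 7.059534
[vanilla: stock A call K=218.39]
σ√T = 0.2435·√1.4962 = 0.297847
d₁ = (ln(S/K) + (r+σ²/2)T) / (σ√T) = (ln(194.08/218.39) + (0.0723+0.2435²/2)·1.4962) / 0.297847 = (-0.118012 + 0.152532) / 0.297847 = 0.115898
d₂ = d₁ − σ√T = 0.115898 − 0.297847 = -0.181950
e^{−rT} = 0.897470
N(d₁) = 0.546133,  N(d₂) = 0.427811
price = S·N(d₁) − K·e^{−rT}·N(d₂) = 105.993518 − 83.850339 = 22.143179

exchange price = 7.059534
price(stock A call K=218.39) = 22.143179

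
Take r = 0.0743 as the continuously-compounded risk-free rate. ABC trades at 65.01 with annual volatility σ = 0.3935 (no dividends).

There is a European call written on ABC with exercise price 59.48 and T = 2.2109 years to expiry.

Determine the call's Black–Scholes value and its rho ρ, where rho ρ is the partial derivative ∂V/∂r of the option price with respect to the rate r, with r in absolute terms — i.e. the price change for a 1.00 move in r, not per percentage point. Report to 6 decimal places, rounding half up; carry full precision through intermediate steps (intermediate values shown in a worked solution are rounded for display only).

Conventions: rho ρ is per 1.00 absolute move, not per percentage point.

σ√T = 0.3935·√2.2109 = 0.585099
d₁ = (ln(S/K) + (r+σ²/2)T) / (σ√T) = (ln(65.01/59.48) + (0.0743+0.3935²/2)·2.2109) / 0.585099 = (0.088901 + 0.335440) / 0.585099 = 0.725247
d₂ = d₁ − σ√T = 0.725247 − 0.585099 = 0.140148
e^{−rT} = 0.848513
N(d₁) = 0.765850,  N(d₂) = 0.555729
Call price V = S·N(d₁) − K·e^{−rT}·N(d₂) = 49.787891 − 28.047369 = 21.740522
ρ = K·T·e^{−rT}·N(d₂) = 62.009929

price = 21.740522
ρ = 62.009929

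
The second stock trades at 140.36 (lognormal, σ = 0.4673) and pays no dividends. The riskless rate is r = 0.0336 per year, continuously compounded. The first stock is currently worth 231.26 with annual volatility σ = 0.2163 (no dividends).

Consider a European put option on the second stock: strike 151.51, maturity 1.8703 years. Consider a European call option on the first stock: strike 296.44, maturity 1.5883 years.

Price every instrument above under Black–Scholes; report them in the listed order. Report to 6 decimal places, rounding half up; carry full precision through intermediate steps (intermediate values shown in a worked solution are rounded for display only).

[the second stock put K=151.51]
σ√T = 0.4673·√1.8703 = 0.639074
d₁ = (ln(S/K) + (r+σ²/2)T) / (σ√T) = (ln(140.36/151.51) + (0.0336+0.4673²/2)·1.8703) / 0.639074 = (-0.076441 + 0.267050) / 0.639074 = 0.298258
d₂ = d₁ − σ√T = 0.298258 − 0.639074 = -0.340816
e^{−rT} = 0.939092
N(−d₁) = 0.382753,  N(−d₂) = 0.633379
price = K·e^{−rT}·N(−d₂) − S·N(−d₁) = 90.118314 − 53.723230 = 36.395084
[the first stock call K=296.44]
σ√T = 0.2163·√1.5883 = 0.272598
d₁ = (ln(S/K) + (r+σ²/2)T) / (σ√T) = (ln(231.26/296.44) + (0.0336+0.2163²/2)·1.5883) / 0.272598 = (-0.248302 + 0.090522) / 0.272598 = -0.578803
d₂ = d₁ − σ√T = -0.578803 − 0.272598 = -0.851401
e^{−rT} = 0.948032
N(d₁) = 0.281361,  N(d₂) = 0.197273
price = S·N(d₁) − K·e^{−rT}·N(d₂) = 65.067586 − 55.440660 = 9.626926

price(the second stock put K=151.51) = 36.395084
price(the first stock call K=296.44) = 9.626926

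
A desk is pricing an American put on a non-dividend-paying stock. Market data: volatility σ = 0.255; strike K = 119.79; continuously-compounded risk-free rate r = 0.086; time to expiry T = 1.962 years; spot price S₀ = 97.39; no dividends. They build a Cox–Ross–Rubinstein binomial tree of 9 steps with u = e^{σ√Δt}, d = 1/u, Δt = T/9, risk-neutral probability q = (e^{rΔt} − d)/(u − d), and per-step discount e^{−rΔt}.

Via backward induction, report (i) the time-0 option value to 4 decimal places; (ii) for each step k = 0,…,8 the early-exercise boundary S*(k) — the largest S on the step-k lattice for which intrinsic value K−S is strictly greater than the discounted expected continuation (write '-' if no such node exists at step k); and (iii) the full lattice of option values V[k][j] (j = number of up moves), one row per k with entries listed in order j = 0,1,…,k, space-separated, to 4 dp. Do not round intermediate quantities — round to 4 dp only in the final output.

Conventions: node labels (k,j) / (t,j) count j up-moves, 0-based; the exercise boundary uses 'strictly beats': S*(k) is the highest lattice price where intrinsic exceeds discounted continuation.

params: Δt=0.21800 u=1.12644 d=0.88775 q=0.54956 e^(-rΔt)=0.98143
t_9 payoffs: 86.4360 77.4684 66.0896 51.6516 33.3316 10.0862 0.0000 0.0000 0.0000 0.0000
t_8: node(8,0) S=37.5712 payoff=82.2188 vs cont=79.9939 → 82.2188 [stop]  node(8,1) S=47.6727 payoff=72.1173 vs cont=69.8924 → 72.1173 [stop]  node(8,2) S=60.4902 payoff=59.2998 vs cont=57.0749 → 59.2998 [stop]  node(8,3) S=76.7537 payoff=43.0363 vs cont=40.8114 → 43.0363 [stop]  node(8,4) S=97.3900 payoff=22.4000 vs cont=20.1751 → 22.4000 [stop]  node(8,5) S=123.5746 payoff=0.0000 vs cont=4.4589 → 4.4589 [wait]  node(8,6) S=156.7993 payoff=0.0000 vs cont=0.0000 → 0.0000 [wait]  node(8,7) S=198.9568 payoff=0.0000 vs cont=0.0000 → 0.0000 [wait]  node(8,8) S=252.4490 payoff=0.0000 vs cont=0.0000 → 0.0000 [wait]  ⇒ S*(8)=97.3900
t_7: node(7,0) S=42.3216 payoff=77.4684 vs cont=75.2435 → 77.4684 [stop]  node(7,1) S=53.7004 payoff=66.0896 vs cont=63.8647 → 66.0896 [stop]  node(7,2) S=68.1384 payoff=51.6516 vs cont=49.4267 → 51.6516 [stop]  node(7,3) S=86.4584 payoff=33.3316 vs cont=31.1067 → 33.3316 [stop]  node(7,4) S=109.7038 payoff=10.0862 vs cont=12.3074 → 12.3074 [wait]  node(7,5) S=139.1991 payoff=0.0000 vs cont=1.9712 → 1.9712 [wait]  node(7,6) S=176.6247 payoff=0.0000 vs cont=0.0000 → 0.0000 [wait]  node(7,7) S=224.1126 payoff=0.0000 vs cont=0.0000 → 0.0000 [wait]  ⇒ S*(7)=86.4584
t_6: node(6,0) S=47.6727 payoff=72.1173 vs cont=69.8924 → 72.1173 [stop]  node(6,1) S=60.4902 payoff=59.2998 vs cont=57.0749 → 59.2998 [stop]  node(6,2) S=76.7537 payoff=43.0363 vs cont=40.8114 → 43.0363 [stop]  node(6,3) S=97.3900 payoff=22.4000 vs cont=21.3731 → 22.4000 [stop]  node(6,4) S=123.5746 payoff=0.0000 vs cont=6.5039 → 6.5039 [wait]  node(6,5) S=156.7993 payoff=0.0000 vs cont=0.8714 → 0.8714 [wait]  node(6,6) S=198.9568 payoff=0.0000 vs cont=0.0000 → 0.0000 [wait]  ⇒ S*(6)=97.3900
t_5: node(5,0) S=53.7004 payoff=66.0896 vs cont=63.8647 → 66.0896 [stop]  node(5,1) S=68.1384 payoff=51.6516 vs cont=49.4267 → 51.6516 [stop]  node(5,2) S=86.4584 payoff=33.3316 vs cont=31.1067 → 33.3316 [stop]  node(5,3) S=109.7038 payoff=10.0862 vs cont=13.4104 → 13.4104 [wait]  node(5,4) S=139.1991 payoff=0.0000 vs cont=3.3452 → 3.3452 [wait]  node(5,5) S=176.6247 payoff=0.0000 vs cont=0.3852 → 0.3852 [wait]  ⇒ S*(5)=86.4584
t_4: node(4,0) S=60.4902 payoff=59.2998 vs cont=57.0749 → 59.2998 [stop]  node(4,1) S=76.7537 payoff=43.0363 vs cont=40.8114 → 43.0363 [stop]  node(4,2) S=97.3900 payoff=22.4000 vs cont=21.9680 → 22.4000 [stop]  node(4,3) S=123.5746 payoff=0.0000 vs cont=7.7327 → 7.7327 [wait]  node(4,4) S=156.7993 payoff=0.0000 vs cont=1.6866 → 1.6866 [wait]  ⇒ S*(4)=97.3900
t_3: node(3,0) S=68.1384 payoff=51.6516 vs cont=49.4267 → 51.6516 [stop]  node(3,1) S=86.4584 payoff=33.3316 vs cont=31.1067 → 33.3316 [stop]  node(3,2) S=109.7038 payoff=10.0862 vs cont=14.0731 → 14.0731 [wait]  node(3,3) S=139.1991 payoff=0.0000 vs cont=4.3281 → 4.3281 [wait]  ⇒ S*(3)=86.4584
t_2: node(2,0) S=76.7537 payoff=43.0363 vs cont=40.8114 → 43.0363 [stop]  node(2,1) S=97.3900 payoff=22.4000 vs cont=22.3255 → 22.4000 [stop]  node(2,2) S=123.5746 payoff=0.0000 vs cont=8.5557 → 8.5557 [wait]  ⇒ S*(2)=97.3900
t_1: node(1,0) S=86.4584 payoff=33.3316 vs cont=31.1067 → 33.3316 [stop]  node(1,1) S=109.7038 payoff=10.0862 vs cont=14.5170 → 14.5170 [wait]  ⇒ S*(1)=86.4584
t_0: node(0,0) S=97.3900 payoff=22.4000 vs cont=22.5649 → 22.5649 [wait]  ⇒ S*(0)=-

price = 22.5649
boundary = - 86.4584 97.3900 86.4584 97.3900 86.4584 97.3900 86.4584 97.3900
tree:
22.5649
33.3316 14.5170
43.0363 22.4000 8.5557
51.6516 33.3316 14.0731 4.3281
59.2998 43.0363 22.4000 7.7327 1.6866
66.0896 51.6516 33.3316 13.4104 3.3452 0.3852
72.1173 59.2998 43.0363 22.4000 6.5039 0.8714 0.0000
77.4684 66.0896 51.6516 33.3316 12.3074 1.9712 0.0000 0.0000
82.2188 72.1173 59.2998 43.0363 22.4000 4.4589 0.0000 0.0000 0.0000
86.4360 77.4684 66.0896 51.6516 33.3316 10.0862 0.0000 0.0000 0.0000 0.0000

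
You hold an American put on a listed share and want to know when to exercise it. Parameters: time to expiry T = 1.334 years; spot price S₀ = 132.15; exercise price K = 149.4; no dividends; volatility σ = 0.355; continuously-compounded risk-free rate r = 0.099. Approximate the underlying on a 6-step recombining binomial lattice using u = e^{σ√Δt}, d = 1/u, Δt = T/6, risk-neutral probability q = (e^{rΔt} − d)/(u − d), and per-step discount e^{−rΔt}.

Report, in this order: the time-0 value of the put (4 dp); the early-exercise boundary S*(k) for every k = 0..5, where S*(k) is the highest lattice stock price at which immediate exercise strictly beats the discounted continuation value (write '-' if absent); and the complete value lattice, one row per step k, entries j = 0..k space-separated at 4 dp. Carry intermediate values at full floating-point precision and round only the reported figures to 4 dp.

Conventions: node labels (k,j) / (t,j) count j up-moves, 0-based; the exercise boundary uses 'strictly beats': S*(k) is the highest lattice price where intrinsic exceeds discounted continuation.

Δt=0.22233  u=1.18222  d=0.84587  q=0.52442  discount=0.97823
step 6 (expiry): payoffs max(K−S,0) = 100.9954 81.7481 54.8474 17.2500 0.0000 0.0000 0.0000
step 5: (k=5,j=0): S=57.2247, K−S=92.1753, hold=88.9228 ⇒ V=92.1753 exercise | (k=5,j=1): S=79.9792, K−S=69.4208, hold=66.1683 ⇒ V=69.4208 exercise | (k=5,j=2): S=111.7816, K−S=37.6184, hold=34.3659 ⇒ V=37.6184 exercise | (k=5,j=3): S=156.2298, K−S=0.0000, hold=8.0252 ⇒ V=8.0252 continue | (k=5,j=4): S=218.3521, K−S=0.0000, hold=0.0000 ⇒ V=0.0000 continue | (k=5,j=5): S=305.1764, K−S=0.0000, hold=0.0000 ⇒ V=0.0000 continue  boundary S*=111.7816
step 4: (k=4,j=0): S=67.6519, K−S=81.7481, hold=78.4956 ⇒ V=81.7481 exercise | (k=4,j=1): S=94.5526, K−S=54.8474, hold=51.5948 ⇒ V=54.8474 exercise | (k=4,j=2): S=132.1500, K−S=17.2500, hold=21.6181 ⇒ V=21.6181 continue | (k=4,j=3): S=184.6973, K−S=0.0000, hold=3.7336 ⇒ V=3.7336 continue | (k=4,j=4): S=258.1393, K−S=0.0000, hold=0.0000 ⇒ V=0.0000 continue  boundary S*=94.5526
step 3: (k=3,j=0): S=79.9792, K−S=69.4208, hold=66.1683 ⇒ V=69.4208 exercise | (k=3,j=1): S=111.7816, K−S=37.6184, hold=36.6067 ⇒ V=37.6184 exercise | (k=3,j=2): S=156.2298, K−S=0.0000, hold=11.9727 ⇒ V=11.9727 continue | (k=3,j=3): S=218.3521, K−S=0.0000, hold=1.7370 ⇒ V=1.7370 continue  boundary S*=111.7816
step 2: (k=2,j=0): S=94.5526, K−S=54.8474, hold=51.5948 ⇒ V=54.8474 exercise | (k=2,j=1): S=132.1500, K−S=17.2500, hold=23.6432 ⇒ V=23.6432 continue | (k=2,j=2): S=184.6973, K−S=0.0000, hold=6.4611 ⇒ V=6.4611 continue  boundary S*=94.5526
step 1: (k=1,j=0): S=111.7816, K−S=37.6184, hold=37.6456 ⇒ V=37.6456 continue | (k=1,j=1): S=156.2298, K−S=0.0000, hold=14.3141 ⇒ V=14.3141 continue  boundary S*=-
step 0: (k=0,j=0): S=132.1500, K−S=17.2500, hold=24.8569 ⇒ V=24.8569 continue  boundary S*=-

price = 24.8569
boundary = - - 94.5526 111.7816 94.5526 111.7816
tree:
24.8569
37.6456 14.3141
54.8474 23.6432 6.4611
69.4208 37.6184 11.9727 1.7370
81.7481 54.8474 21.6181 3.7336 0.0000
92.1753 69.4208 37.6184 8.0252 0.0000 0.0000
100.9954 81.7481 54.8474 17.2500 0.0000 0.0000 0.0000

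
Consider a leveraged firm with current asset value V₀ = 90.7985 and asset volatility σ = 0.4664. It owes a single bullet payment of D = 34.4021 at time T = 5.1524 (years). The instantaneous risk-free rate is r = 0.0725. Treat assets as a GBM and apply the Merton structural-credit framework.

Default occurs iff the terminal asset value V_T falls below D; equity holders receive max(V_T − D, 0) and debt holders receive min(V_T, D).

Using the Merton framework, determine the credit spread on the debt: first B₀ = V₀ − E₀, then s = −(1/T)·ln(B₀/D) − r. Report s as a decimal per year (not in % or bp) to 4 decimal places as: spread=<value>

spread=0.0186

With assets at 90.7985 and a single debt payment of 34.4021 at 5.1524 years:
d₁ = [ln(V₀/D) + (r + σ²/2)T] / (σ√T)
   = [ln(90.7985/34.4021) + (0.0725 + 0.5·0.4664²)·5.1524] / (0.4664·√5.1524)
   = [0.970525 + 0.933947] / 1.058677 = 1.798918
d₂ = d₁ − σ√T = 1.798918 − 1.058677 = 0.740241
N(d₁) = 0.963984,  N(d₂) = 0.770423,  e^(−rT) = 0.688287
E₀ = V₀·N(d₁) − D·e^(−rT)·N(d₂)
   = 90.7985·0.963984 − 34.4021·0.688287·0.770423 = 69.285830
B₀ = V₀ − E₀ = 90.7985 − 69.285830 = 21.512670
spread = −(1/T)·ln(B₀/D) − r = −(1/5.1524)·ln(21.512670/34.4021) − 0.0725 = 0.01861784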